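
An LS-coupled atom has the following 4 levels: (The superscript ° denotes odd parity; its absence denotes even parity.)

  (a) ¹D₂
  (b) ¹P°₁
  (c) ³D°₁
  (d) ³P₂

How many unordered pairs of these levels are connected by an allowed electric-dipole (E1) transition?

(a)–(b): allowed.
(a)–(c): forbidden (ΔS).
(a)–(d): forbidden (parity, ΔS).
(b)–(c): forbidden (parity, ΔS).
(b)–(d): forbidden (ΔS).
(c)–(d): allowed.
Allowed pairs: 2 of 6.

2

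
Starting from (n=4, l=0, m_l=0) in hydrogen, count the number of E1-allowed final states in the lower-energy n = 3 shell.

E1 requires Δl = ±1, so l_f ∈ {-1, 1}; with 0 ≤ l_f ≤ n_f−1 = 2, the allowed l_f values are {1}.
For l_f = 1: m_f ∈ {m_i−1, m_i, m_i+1} ∩ [−1, 1] = {-1, 0, 1} → 3 states.
Total: 3.

3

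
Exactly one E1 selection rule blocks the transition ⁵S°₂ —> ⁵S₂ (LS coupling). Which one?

the L=0 ↔ L=0 exclusion

ΔS = 0: S: 2 → 2 — satisfied.
Parity must change: odd → even — satisfied.
ΔL = 0, ±1 (not L=0↔0): L: 0 → 0, ΔL = +0 — violated.
ΔJ = 0, ±1 (not J=0↔0): J: 2 → 2, ΔJ = +0 — satisfied.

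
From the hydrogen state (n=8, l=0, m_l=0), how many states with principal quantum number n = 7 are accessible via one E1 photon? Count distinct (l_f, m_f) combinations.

3

E1 requires Δl = ±1, so l_f ∈ {-1, 1}; with 0 ≤ l_f ≤ n_f−1 = 6, the allowed l_f values are {1}.
For l_f = 1: m_f ∈ {m_i−1, m_i, m_i+1} ∩ [−1, 1] = {-1, 0, 1} → 3 states.
Total: 3.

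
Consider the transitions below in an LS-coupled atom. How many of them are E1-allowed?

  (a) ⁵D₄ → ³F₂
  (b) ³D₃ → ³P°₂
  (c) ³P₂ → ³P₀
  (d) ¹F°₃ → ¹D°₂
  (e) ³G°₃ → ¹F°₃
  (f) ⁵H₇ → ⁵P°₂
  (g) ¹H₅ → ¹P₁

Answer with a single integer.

1

(a) forbidden (parity, ΔS, ΔJ fail)
(b) allowed
(c) forbidden (parity, ΔJ fail)
(d) forbidden (parity fails)
(e) forbidden (parity, ΔS fail)
(f) forbidden (ΔL, ΔJ fail)
(g) forbidden (parity, ΔL, ΔJ fail)
Total allowed: 1 of 7.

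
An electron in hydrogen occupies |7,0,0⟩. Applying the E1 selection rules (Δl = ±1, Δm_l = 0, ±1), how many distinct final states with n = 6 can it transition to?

E1 requires Δl = ±1, so l_f ∈ {-1, 1}; with 0 ≤ l_f ≤ n_f−1 = 5, the allowed l_f values are {1}.
For l_f = 1: m_f ∈ {m_i−1, m_i, m_i+1} ∩ [−1, 1] = {-1, 0, 1} → 3 states.
Total: 3.

3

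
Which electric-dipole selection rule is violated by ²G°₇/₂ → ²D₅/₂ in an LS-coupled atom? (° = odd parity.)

the ΔL = 0, ±1 rule

Reading off the term symbols: S 1/2→1/2, L 4→2, J 7/2→5/2, parity odd→even.
ΔL = 0, ±1 (not L=0↔0): L: 4 → 2, ΔL = -2 — fails.
Parity must change: odd → even — ok.
ΔJ = 0, ±1 (not J=0↔0): J: 7/2 → 5/2, ΔJ = -1 — ok.
ΔS = 0: S: 1/2 → 1/2 — ok.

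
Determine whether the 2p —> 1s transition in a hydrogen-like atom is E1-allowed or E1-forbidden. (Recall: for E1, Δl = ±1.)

allowed

l: 1 → 0 (Δl = -1). Δl = ±1 satisfied.
All E1 selection rules are satisfied.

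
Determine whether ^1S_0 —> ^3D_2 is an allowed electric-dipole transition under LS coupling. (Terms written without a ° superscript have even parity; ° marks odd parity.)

Reading off the term symbols: S 0→1, L 0→2, J 0→2, parity even→even.
Parity must change: even → even — fails.
ΔS = 0: S: 0 → 1 — fails.
ΔL = 0, ±1 (not L=0↔0): L: 0 → 2, ΔL = +2 — fails.
ΔJ = 0, ±1 (not J=0↔0): J: 0 → 2, ΔJ = +2 — fails.
Rule(s) violated: parity, ΔS, ΔL, ΔJ.

forbidden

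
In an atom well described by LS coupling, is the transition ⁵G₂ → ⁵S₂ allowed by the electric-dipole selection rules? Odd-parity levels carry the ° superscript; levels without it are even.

forbidden

Initial level: S=2, L=4, J=2, parity even. Final level: S=2, L=0, J=2, parity even.
ΔL = 0, ±1 (not L=0↔0): L: 4 → 0, ΔL = -4 — fails.
ΔS = 0: S: 2 → 2 — passes.
ΔJ = 0, ±1 (not J=0↔0): J: 2 → 2, ΔJ = +0 — passes.
Parity must change: even → even — fails.
Rule(s) violated: parity, ΔL.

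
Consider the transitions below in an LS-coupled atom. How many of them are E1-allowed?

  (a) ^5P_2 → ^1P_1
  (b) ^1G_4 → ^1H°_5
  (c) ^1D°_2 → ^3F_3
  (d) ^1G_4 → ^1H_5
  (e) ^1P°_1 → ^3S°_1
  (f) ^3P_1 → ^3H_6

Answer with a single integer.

(a) forbidden (parity, ΔS fail)
(b) allowed
(c) forbidden (ΔS fails)
(d) forbidden (parity fails)
(e) forbidden (parity, ΔS fail)
(f) forbidden (parity, ΔL, ΔJ fail)
Total allowed: 1 of 6.

1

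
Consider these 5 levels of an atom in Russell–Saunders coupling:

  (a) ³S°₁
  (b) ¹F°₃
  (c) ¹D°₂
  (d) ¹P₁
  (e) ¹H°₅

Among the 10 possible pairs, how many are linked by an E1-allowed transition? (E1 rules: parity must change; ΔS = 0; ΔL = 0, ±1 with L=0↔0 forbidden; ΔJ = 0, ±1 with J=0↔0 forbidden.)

1

(a)–(b): forbidden (parity, ΔS, ΔL, ΔJ).
(a)–(c): forbidden (parity, ΔS, ΔL).
(a)–(d): forbidden (ΔS).
(a)–(e): forbidden (parity, ΔS, ΔL, ΔJ).
(b)–(c): forbidden (parity).
(b)–(d): forbidden (ΔL, ΔJ).
(b)–(e): forbidden (parity, ΔL, ΔJ).
(c)–(d): allowed.
(c)–(e): forbidden (parity, ΔL, ΔJ).
(d)–(e): forbidden (ΔL, ΔJ).
Allowed pairs: 1 of 10.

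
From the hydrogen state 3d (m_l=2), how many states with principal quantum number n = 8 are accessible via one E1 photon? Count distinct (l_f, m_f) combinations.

4

E1 requires Δl = ±1, so l_f ∈ {1, 3}; with 0 ≤ l_f ≤ n_f−1 = 7, the allowed l_f values are {1, 3}.
For l_f = 1: m_f ∈ {m_i−1, m_i, m_i+1} ∩ [−1, 1] = {1} → 1 state.
For l_f = 3: m_f ∈ {m_i−1, m_i, m_i+1} ∩ [−3, 3] = {1, 2, 3} → 3 states.
Total: 4.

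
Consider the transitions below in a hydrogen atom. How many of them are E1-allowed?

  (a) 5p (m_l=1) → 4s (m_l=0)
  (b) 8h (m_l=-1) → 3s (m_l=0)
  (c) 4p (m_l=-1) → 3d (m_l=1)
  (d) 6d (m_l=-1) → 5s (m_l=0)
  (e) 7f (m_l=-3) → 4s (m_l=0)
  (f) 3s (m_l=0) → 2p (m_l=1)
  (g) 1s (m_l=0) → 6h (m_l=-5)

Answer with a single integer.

2

(a) allowed
(b) forbidden — Δl = -5 (E1 requires Δl = ±1)
(c) forbidden — Δm_l = +2 (E1 requires Δm_l = 0, ±1)
(d) forbidden — Δl = -2 (E1 requires Δl = ±1)
(e) forbidden — Δl = -3 (E1 requires Δl = ±1); Δm_l = +3 (E1 requires Δm_l = 0, ±1)
(f) allowed
(g) forbidden — Δl = +5 (E1 requires Δl = ±1); Δm_l = -5 (E1 requires Δm_l = 0, ±1)
Total allowed: 2 of 7.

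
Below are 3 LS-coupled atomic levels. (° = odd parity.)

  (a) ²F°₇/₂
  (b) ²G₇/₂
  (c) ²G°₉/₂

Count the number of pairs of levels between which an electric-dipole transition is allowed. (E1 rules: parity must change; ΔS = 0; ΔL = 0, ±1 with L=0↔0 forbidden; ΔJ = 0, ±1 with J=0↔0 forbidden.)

(a)–(b): allowed.
(a)–(c): forbidden (parity).
(b)–(c): allowed.
Allowed pairs: 2 of 3.

2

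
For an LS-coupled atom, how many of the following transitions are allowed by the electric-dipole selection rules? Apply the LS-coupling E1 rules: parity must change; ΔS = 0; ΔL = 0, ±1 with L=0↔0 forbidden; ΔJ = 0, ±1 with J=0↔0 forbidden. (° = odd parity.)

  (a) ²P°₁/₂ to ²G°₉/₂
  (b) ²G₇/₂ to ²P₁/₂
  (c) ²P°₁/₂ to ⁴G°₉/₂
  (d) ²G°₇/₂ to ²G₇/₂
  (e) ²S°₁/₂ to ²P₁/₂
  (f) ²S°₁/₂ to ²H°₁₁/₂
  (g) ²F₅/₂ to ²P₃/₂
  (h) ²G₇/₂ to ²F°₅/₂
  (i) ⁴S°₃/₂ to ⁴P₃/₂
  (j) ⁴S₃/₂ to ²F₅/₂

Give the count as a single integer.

(a) forbidden (parity, ΔL, ΔJ fail)
(b) forbidden (parity, ΔL, ΔJ fail)
(c) forbidden (parity, ΔS, ΔL, ΔJ fail)
(d) allowed
(e) allowed
(f) forbidden (parity, ΔL, ΔJ fail)
(g) forbidden (parity, ΔL fail)
(h) allowed
(i) allowed
(j) forbidden (parity, ΔS, ΔL fail)
Total allowed: 4 of 10.

4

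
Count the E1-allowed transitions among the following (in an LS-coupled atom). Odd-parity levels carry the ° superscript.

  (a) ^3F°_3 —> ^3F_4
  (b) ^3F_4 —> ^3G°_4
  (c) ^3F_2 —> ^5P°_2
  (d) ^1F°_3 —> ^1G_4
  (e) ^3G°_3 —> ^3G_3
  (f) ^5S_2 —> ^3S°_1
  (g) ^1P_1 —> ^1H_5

4

(a) allowed
(b) allowed
(c) forbidden (ΔS, ΔL fail)
(d) allowed
(e) allowed
(f) forbidden (ΔS, ΔL fail)
(g) forbidden (parity, ΔL, ΔJ fail)
Total allowed: 4 of 7.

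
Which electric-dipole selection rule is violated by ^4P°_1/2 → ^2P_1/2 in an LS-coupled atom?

the ΔS = 0 rule

Initial level: S=3/2, L=1, J=1/2, parity odd. Final level: S=1/2, L=1, J=1/2, parity even.
Parity must change: odd → even — ✓.
ΔL = 0, ±1 (not L=0↔0): L: 1 → 1, ΔL = +0 — ✓.
ΔS = 0: S: 3/2 → 1/2 — ✗.
ΔJ = 0, ±1 (not J=0↔0): J: 1/2 → 1/2, ΔJ = +0 — ✓.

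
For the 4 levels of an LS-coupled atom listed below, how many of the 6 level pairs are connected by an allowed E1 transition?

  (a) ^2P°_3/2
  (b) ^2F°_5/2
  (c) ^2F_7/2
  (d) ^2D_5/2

(a)–(b): forbidden (parity, ΔL).
(a)–(c): forbidden (ΔL, ΔJ).
(a)–(d): allowed.
(b)–(c): allowed.
(b)–(d): allowed.
(c)–(d): forbidden (parity).
Allowed pairs: 3 of 6.

3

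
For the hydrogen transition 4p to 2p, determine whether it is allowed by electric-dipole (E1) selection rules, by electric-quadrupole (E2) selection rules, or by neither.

Δl = 1 − 1 = +0; l_i + l_f = 2.
E1 (Δl = ±1): not satisfied.
E2 (Δl = 0,±2, l_i+l_f ≥ 2): satisfied.

E2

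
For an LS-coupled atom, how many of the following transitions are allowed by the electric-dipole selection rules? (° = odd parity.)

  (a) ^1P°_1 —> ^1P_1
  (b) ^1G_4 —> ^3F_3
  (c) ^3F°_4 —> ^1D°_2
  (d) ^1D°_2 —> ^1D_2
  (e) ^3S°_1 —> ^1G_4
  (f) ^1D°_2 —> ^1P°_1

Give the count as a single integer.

2

(a) allowed
(b) forbidden (parity, ΔS fail)
(c) forbidden (parity, ΔS, ΔJ fail)
(d) allowed
(e) forbidden (ΔS, ΔL, ΔJ fail)
(f) forbidden (parity fails)
Total allowed: 2 of 6.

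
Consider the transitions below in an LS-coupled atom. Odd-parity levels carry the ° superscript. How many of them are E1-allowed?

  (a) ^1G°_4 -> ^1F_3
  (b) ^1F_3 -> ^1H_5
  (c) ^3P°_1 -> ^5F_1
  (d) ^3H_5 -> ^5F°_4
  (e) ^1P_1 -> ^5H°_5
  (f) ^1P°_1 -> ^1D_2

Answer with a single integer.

(a) allowed
(b) forbidden (parity, ΔL, ΔJ fail)
(c) forbidden (ΔS, ΔL fail)
(d) forbidden (ΔS, ΔL fail)
(e) forbidden (ΔS, ΔL, ΔJ fail)
(f) allowed
Total allowed: 2 of 6.

2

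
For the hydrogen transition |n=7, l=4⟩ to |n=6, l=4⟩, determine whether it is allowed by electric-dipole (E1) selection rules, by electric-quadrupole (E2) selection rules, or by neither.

Δl = 4 − 4 = +0; l_i + l_f = 8.
E1 (Δl = ±1): not satisfied.
E2 (Δl = 0,±2, l_i+l_f ≥ 2): satisfied.

E2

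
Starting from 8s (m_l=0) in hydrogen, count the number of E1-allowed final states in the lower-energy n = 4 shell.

E1 requires Δl = ±1, so l_f ∈ {-1, 1}; with 0 ≤ l_f ≤ n_f−1 = 3, the allowed l_f values are {1}.
For l_f = 1: m_f ∈ {m_i−1, m_i, m_i+1} ∩ [−1, 1] = {-1, 0, 1} → 3 states.
Total: 3.

3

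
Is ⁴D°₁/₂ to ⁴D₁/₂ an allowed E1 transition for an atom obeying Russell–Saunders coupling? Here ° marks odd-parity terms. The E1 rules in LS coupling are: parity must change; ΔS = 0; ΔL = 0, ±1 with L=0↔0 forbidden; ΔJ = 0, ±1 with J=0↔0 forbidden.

allowed

Reading off the term symbols: S 3/2→3/2, L 2→2, J 1/2→1/2, parity odd→even.
Parity must change: odd → even — ok.
ΔS = 0: S: 3/2 → 3/2 — ok.
ΔL = 0, ±1 (not L=0↔0): L: 2 → 2, ΔL = +0 — ok.
ΔJ = 0, ±1 (not J=0↔0): J: 1/2 → 1/2, ΔJ = +0 — ok.
All four E1 rules are satisfied.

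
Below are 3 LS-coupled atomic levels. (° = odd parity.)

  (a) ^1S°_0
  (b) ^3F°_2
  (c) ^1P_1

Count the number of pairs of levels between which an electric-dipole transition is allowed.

(a)–(b): forbidden (parity, ΔS, ΔL, ΔJ).
(a)–(c): allowed.
(b)–(c): forbidden (ΔS, ΔL).
Allowed pairs: 1 of 3.

1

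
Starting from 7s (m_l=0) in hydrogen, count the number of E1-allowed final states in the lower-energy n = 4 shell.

3

E1 requires Δl = ±1, so l_f ∈ {-1, 1}; with 0 ≤ l_f ≤ n_f−1 = 3, the allowed l_f values are {1}.
For l_f = 1: m_f ∈ {m_i−1, m_i, m_i+1} ∩ [−1, 1] = {-1, 0, 1} → 3 states.
Total: 3.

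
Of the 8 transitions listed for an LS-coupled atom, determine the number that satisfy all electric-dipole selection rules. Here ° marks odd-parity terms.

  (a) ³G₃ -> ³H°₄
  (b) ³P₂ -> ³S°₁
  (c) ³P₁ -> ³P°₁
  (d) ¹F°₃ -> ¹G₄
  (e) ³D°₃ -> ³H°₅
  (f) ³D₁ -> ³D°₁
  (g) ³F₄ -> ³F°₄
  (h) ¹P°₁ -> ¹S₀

(a) allowed
(b) allowed
(c) allowed
(d) allowed
(e) forbidden (parity, ΔL, ΔJ fail)
(f) allowed
(g) allowed
(h) allowed
Total allowed: 7 of 8.

7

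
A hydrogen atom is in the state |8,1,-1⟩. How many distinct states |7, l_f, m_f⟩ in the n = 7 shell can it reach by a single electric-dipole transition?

E1 requires Δl = ±1, so l_f ∈ {0, 2}; with 0 ≤ l_f ≤ n_f−1 = 6, the allowed l_f values are {0, 2}.
For l_f = 0: m_f ∈ {m_i−1, m_i, m_i+1} ∩ [−0, 0] = {0} → 1 state.
For l_f = 2: m_f ∈ {m_i−1, m_i, m_i+1} ∩ [−2, 2] = {-2, -1, 0} → 3 states.
Total: 4.

4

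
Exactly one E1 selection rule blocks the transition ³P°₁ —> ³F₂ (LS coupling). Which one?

Parity must change: odd → even — satisfied.
ΔS = 0: S: 1 → 1 — satisfied.
ΔL = 0, ±1 (not L=0↔0): L: 1 → 3, ΔL = +2 — violated.
ΔJ = 0, ±1 (not J=0↔0): J: 1 → 2, ΔJ = +1 — satisfied.

the ΔL = 0, ±1 rule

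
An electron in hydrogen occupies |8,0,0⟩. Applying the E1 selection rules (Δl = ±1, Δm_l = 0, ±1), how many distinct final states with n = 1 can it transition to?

E1 requires l_f ∈ {-1, 1}, but neither lies in [0, 0], so no final state is reachable.
Total: 0.

0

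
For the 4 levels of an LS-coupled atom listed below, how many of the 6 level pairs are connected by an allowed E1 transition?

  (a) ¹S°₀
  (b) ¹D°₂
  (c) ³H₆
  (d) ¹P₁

2

(a)–(b): forbidden (parity, ΔL, ΔJ).
(a)–(c): forbidden (ΔS, ΔL, ΔJ).
(a)–(d): allowed.
(b)–(c): forbidden (ΔS, ΔL, ΔJ).
(b)–(d): allowed.
(c)–(d): forbidden (parity, ΔS, ΔL, ΔJ).
Allowed pairs: 2 of 6.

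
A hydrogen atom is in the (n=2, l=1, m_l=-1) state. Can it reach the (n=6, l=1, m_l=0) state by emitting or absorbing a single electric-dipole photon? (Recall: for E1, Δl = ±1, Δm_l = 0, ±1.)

Initial l = 1, final l = 1, so Δl = +0. E1 requires Δl = ±1: fails.
m_l: -1 → 0 (Δm_l = +1). |Δm_l| ≤ 1 passes.
The transition is electric-dipole forbidden.

forbidden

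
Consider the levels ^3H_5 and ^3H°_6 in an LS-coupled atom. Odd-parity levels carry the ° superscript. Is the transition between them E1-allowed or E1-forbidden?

allowed

Reading off the term symbols: S 1→1, L 5→5, J 5→6, parity even→odd.
ΔS = 0: S: 1 → 1 — ok.
ΔJ = 0, ±1 (not J=0↔0): J: 5 → 6, ΔJ = +1 — ok.
ΔL = 0, ±1 (not L=0↔0): L: 5 → 5, ΔL = +0 — ok.
Parity must change: even → odd — ok.
All four E1 rules are satisfied.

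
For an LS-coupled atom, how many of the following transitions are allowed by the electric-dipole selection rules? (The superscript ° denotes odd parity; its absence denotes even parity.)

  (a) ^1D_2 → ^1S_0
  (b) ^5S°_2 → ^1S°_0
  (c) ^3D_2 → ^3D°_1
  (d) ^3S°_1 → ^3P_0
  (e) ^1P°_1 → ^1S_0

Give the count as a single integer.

3

(a) forbidden (parity, ΔL, ΔJ fail)
(b) forbidden (parity, ΔS, ΔL, ΔJ fail)
(c) allowed
(d) allowed
(e) allowed
Total allowed: 3 of 5.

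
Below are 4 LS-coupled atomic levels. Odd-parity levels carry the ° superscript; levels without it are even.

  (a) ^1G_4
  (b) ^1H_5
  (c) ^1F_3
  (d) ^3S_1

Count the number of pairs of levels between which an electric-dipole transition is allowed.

(a)–(b): forbidden (parity).
(a)–(c): forbidden (parity).
(a)–(d): forbidden (parity, ΔS, ΔL, ΔJ).
(b)–(c): forbidden (parity, ΔL, ΔJ).
(b)–(d): forbidden (parity, ΔS, ΔL, ΔJ).
(c)–(d): forbidden (parity, ΔS, ΔL, ΔJ).
Allowed pairs: 0 of 6.

0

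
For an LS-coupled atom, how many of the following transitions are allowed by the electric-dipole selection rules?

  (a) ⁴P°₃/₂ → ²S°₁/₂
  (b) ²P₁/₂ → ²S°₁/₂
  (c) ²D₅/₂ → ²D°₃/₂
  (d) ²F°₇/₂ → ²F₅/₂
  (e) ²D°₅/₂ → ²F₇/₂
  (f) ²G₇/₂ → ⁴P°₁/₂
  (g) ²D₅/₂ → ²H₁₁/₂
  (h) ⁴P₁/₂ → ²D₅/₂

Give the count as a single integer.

4

(a) forbidden (parity, ΔS fail)
(b) allowed
(c) allowed
(d) allowed
(e) allowed
(f) forbidden (ΔS, ΔL, ΔJ fail)
(g) forbidden (parity, ΔL, ΔJ fail)
(h) forbidden (parity, ΔS, ΔJ fail)
Total allowed: 4 of 8.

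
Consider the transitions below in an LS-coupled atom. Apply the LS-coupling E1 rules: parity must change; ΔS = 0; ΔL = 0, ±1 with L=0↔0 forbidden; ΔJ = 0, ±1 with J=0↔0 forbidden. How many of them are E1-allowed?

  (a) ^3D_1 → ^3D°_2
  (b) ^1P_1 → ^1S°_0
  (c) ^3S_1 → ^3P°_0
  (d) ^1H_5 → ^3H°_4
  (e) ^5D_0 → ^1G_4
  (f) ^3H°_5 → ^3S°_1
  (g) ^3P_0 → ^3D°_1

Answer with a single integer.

(a) allowed
(b) allowed
(c) allowed
(d) forbidden (ΔS fails)
(e) forbidden (parity, ΔS, ΔL, ΔJ fail)
(f) forbidden (parity, ΔL, ΔJ fail)
(g) allowed
Total allowed: 4 of 7.

4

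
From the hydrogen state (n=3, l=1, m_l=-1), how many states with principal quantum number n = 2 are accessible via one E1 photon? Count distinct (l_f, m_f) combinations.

1

E1 requires Δl = ±1, so l_f ∈ {0, 2}; with 0 ≤ l_f ≤ n_f−1 = 1, the allowed l_f values are {0}.
For l_f = 0: m_f ∈ {m_i−1, m_i, m_i+1} ∩ [−0, 0] = {0} → 1 state.
Total: 1.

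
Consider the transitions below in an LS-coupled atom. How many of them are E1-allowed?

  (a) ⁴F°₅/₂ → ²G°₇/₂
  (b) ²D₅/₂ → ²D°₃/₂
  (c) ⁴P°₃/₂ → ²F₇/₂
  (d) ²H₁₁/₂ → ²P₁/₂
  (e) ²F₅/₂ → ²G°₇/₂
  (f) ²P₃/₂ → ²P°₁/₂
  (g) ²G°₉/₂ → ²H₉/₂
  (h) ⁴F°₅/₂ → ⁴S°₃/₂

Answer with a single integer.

(a) forbidden (parity, ΔS fail)
(b) allowed
(c) forbidden (ΔS, ΔL, ΔJ fail)
(d) forbidden (parity, ΔL, ΔJ fail)
(e) allowed
(f) allowed
(g) allowed
(h) forbidden (parity, ΔL fail)
Total allowed: 4 of 8.

4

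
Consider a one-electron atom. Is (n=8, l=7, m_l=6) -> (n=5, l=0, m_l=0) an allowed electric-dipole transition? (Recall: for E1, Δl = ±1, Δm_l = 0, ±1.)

forbidden

l: 7 → 0 (Δl = -7). Δl = ±1 fails.
m_l: 6 → 0 (Δm_l = -6). |Δm_l| ≤ 1 fails.
The transition is electric-dipole forbidden.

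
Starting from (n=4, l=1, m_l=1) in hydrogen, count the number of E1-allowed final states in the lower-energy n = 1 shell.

1

E1 requires Δl = ±1, so l_f ∈ {0, 2}; with 0 ≤ l_f ≤ n_f−1 = 0, the allowed l_f values are {0}.
For l_f = 0: m_f ∈ {m_i−1, m_i, m_i+1} ∩ [−0, 0] = {0} → 1 state.
Total: 1.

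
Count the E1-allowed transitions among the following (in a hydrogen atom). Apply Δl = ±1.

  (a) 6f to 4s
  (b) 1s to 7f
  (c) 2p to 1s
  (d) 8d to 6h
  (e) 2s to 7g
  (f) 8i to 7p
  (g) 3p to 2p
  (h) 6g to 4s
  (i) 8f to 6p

1

(a) forbidden — Δl = -3 (E1 requires Δl = ±1)
(b) forbidden — Δl = +3 (E1 requires Δl = ±1)
(c) allowed
(d) forbidden — Δl = +3 (E1 requires Δl = ±1)
(e) forbidden — Δl = +4 (E1 requires Δl = ±1)
(f) forbidden — Δl = -5 (E1 requires Δl = ±1)
(g) forbidden — Δl = +0 (E1 requires Δl = ±1)
(h) forbidden — Δl = -4 (E1 requires Δl = ±1)
(i) forbidden — Δl = -2 (E1 requires Δl = ±1)
Total allowed: 1 of 9.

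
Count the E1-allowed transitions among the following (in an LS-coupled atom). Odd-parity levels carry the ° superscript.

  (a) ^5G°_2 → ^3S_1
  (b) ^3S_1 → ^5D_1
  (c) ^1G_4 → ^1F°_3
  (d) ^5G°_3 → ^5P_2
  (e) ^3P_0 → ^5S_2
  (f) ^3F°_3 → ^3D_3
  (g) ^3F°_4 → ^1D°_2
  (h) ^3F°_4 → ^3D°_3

(a) forbidden (ΔS, ΔL fail)
(b) forbidden (parity, ΔS, ΔL fail)
(c) allowed
(d) forbidden (ΔL fails)
(e) forbidden (parity, ΔS, ΔJ fail)
(f) allowed
(g) forbidden (parity, ΔS, ΔJ fail)
(h) forbidden (parity fails)
Total allowed: 2 of 8.

2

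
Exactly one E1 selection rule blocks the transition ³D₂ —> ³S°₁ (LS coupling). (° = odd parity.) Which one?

Reading off the term symbols: S 1→1, L 2→0, J 2→1, parity even→odd.
ΔS = 0: S: 1 → 1 — ok.
ΔL = 0, ±1 (not L=0↔0): L: 2 → 0, ΔL = -2 — fails.
Parity must change: even → odd — ok.
ΔJ = 0, ±1 (not J=0↔0): J: 2 → 1, ΔJ = -1 — ok.

the ΔL = 0, ±1 rule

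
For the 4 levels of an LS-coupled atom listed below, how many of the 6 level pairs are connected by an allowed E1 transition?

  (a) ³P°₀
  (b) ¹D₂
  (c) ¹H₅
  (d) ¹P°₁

(a)–(b): forbidden (ΔS, ΔJ).
(a)–(c): forbidden (ΔS, ΔL, ΔJ).
(a)–(d): forbidden (parity, ΔS).
(b)–(c): forbidden (parity, ΔL, ΔJ).
(b)–(d): allowed.
(c)–(d): forbidden (ΔL, ΔJ).
Allowed pairs: 1 of 6.

1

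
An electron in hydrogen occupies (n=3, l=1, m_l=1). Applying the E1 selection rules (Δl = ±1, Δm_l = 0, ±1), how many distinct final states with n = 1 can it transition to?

1

E1 requires Δl = ±1, so l_f ∈ {0, 2}; with 0 ≤ l_f ≤ n_f−1 = 0, the allowed l_f values are {0}.
For l_f = 0: m_f ∈ {m_i−1, m_i, m_i+1} ∩ [−0, 0] = {0} → 1 state.
Total: 1.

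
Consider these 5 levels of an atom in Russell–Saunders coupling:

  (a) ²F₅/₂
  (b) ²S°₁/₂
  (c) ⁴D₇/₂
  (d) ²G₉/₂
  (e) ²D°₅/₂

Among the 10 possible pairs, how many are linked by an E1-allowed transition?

(a)–(b): forbidden (ΔL, ΔJ).
(a)–(c): forbidden (parity, ΔS).
(a)–(d): forbidden (parity, ΔJ).
(a)–(e): allowed.
(b)–(c): forbidden (ΔS, ΔL, ΔJ).
(b)–(d): forbidden (ΔL, ΔJ).
(b)–(e): forbidden (parity, ΔL, ΔJ).
(c)–(d): forbidden (parity, ΔS, ΔL).
(c)–(e): forbidden (ΔS).
(d)–(e): forbidden (ΔL, ΔJ).
Allowed pairs: 1 of 10.

1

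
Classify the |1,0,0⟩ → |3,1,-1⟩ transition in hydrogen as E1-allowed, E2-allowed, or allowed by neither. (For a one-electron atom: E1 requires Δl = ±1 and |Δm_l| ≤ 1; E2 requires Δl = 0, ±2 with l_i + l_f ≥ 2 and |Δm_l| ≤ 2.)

Δl = 1 − 0 = +1; l_i + l_f = 1.
Δm_l = -1.
E1 (Δl = ±1, |Δm_l| ≤ 1): satisfied.
E2 (Δl = 0,±2, l_i+l_f ≥ 2, |Δm_l| ≤ 2): not satisfied.

E1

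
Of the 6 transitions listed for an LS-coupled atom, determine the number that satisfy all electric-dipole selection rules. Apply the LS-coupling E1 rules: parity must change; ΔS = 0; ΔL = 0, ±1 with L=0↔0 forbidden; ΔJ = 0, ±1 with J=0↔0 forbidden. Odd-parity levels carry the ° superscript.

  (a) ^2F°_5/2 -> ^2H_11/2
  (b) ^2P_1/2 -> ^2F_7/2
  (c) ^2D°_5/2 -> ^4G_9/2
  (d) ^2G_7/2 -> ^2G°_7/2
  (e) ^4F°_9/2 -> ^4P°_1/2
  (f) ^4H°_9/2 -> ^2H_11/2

1

(a) forbidden (ΔL, ΔJ fail)
(b) forbidden (parity, ΔL, ΔJ fail)
(c) forbidden (ΔS, ΔL, ΔJ fail)
(d) allowed
(e) forbidden (parity, ΔL, ΔJ fail)
(f) forbidden (ΔS fails)
Total allowed: 1 of 6.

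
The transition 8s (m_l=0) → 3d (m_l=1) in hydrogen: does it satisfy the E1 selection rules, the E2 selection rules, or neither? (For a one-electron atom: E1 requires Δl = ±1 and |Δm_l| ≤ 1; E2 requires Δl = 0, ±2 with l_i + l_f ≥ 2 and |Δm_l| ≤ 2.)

E2

Δl = 2 − 0 = +2; l_i + l_f = 2.
Δm_l = +1.
E1 (Δl = ±1, |Δm_l| ≤ 1): not satisfied.
E2 (Δl = 0,±2, l_i+l_f ≥ 2, |Δm_l| ≤ 2): satisfied.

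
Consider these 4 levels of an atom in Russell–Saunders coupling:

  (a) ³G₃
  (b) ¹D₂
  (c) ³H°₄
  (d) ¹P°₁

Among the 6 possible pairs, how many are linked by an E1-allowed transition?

2

(a)–(b): forbidden (parity, ΔS, ΔL).
(a)–(c): allowed.
(a)–(d): forbidden (ΔS, ΔL, ΔJ).
(b)–(c): forbidden (ΔS, ΔL, ΔJ).
(b)–(d): allowed.
(c)–(d): forbidden (parity, ΔS, ΔL, ΔJ).
Allowed pairs: 2 of 6.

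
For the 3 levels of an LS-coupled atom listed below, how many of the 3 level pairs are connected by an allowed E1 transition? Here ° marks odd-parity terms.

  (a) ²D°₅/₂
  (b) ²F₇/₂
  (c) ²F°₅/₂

(a)–(b): allowed.
(a)–(c): forbidden (parity).
(b)–(c): allowed.
Allowed pairs: 2 of 3.

2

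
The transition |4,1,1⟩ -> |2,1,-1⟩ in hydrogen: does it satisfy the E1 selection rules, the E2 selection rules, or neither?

E2

Δl = 1 − 1 = +0; l_i + l_f = 2.
Δm_l = -2.
E1 (Δl = ±1, |Δm_l| ≤ 1): not satisfied.
E2 (Δl = 0,±2, l_i+l_f ≥ 2, |Δm_l| ≤ 2): satisfied.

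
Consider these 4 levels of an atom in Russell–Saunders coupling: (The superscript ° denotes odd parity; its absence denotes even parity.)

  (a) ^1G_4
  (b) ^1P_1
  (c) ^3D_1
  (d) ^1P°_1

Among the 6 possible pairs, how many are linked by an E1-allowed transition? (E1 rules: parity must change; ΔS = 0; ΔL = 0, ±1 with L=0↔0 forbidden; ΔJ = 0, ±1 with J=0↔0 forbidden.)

(a)–(b): forbidden (parity, ΔL, ΔJ).
(a)–(c): forbidden (parity, ΔS, ΔL, ΔJ).
(a)–(d): forbidden (ΔL, ΔJ).
(b)–(c): forbidden (parity, ΔS).
(b)–(d): allowed.
(c)–(d): forbidden (ΔS).
Allowed pairs: 1 of 6.

1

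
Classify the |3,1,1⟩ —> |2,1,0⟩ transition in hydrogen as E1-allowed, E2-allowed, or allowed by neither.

E2

Δl = 1 − 1 = +0; l_i + l_f = 2.
Δm_l = -1.
E1 (Δl = ±1, |Δm_l| ≤ 1): not satisfied.
E2 (Δl = 0,±2, l_i+l_f ≥ 2, |Δm_l| ≤ 2): satisfied.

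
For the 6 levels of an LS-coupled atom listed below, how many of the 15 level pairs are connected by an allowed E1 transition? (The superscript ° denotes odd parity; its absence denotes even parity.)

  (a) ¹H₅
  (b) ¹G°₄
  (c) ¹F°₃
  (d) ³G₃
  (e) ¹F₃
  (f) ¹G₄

(a)–(b): allowed.
(a)–(c): forbidden (ΔL, ΔJ).
(a)–(d): forbidden (parity, ΔS, ΔJ).
(a)–(e): forbidden (parity, ΔL, ΔJ).
(a)–(f): forbidden (parity).
(b)–(c): forbidden (parity).
(b)–(d): forbidden (ΔS).
(b)–(e): allowed.
(b)–(f): allowed.
(c)–(d): forbidden (ΔS).
(c)–(e): allowed.
(c)–(f): allowed.
(d)–(e): forbidden (parity, ΔS).
(d)–(f): forbidden (parity, ΔS).
(e)–(f): forbidden (parity).
Allowed pairs: 5 of 15.

5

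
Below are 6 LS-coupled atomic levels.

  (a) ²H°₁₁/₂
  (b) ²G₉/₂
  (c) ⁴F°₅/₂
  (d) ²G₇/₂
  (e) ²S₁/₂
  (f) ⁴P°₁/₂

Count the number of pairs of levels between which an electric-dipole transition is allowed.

1

(a)–(b): allowed.
(a)–(c): forbidden (parity, ΔS, ΔL, ΔJ).
(a)–(d): forbidden (ΔJ).
(a)–(e): forbidden (ΔL, ΔJ).
(a)–(f): forbidden (parity, ΔS, ΔL, ΔJ).
(b)–(c): forbidden (ΔS, ΔJ).
(b)–(d): forbidden (parity).
(b)–(e): forbidden (parity, ΔL, ΔJ).
(b)–(f): forbidden (ΔS, ΔL, ΔJ).
(c)–(d): forbidden (ΔS).
(c)–(e): forbidden (ΔS, ΔL, ΔJ).
(c)–(f): forbidden (parity, ΔL, ΔJ).
(d)–(e): forbidden (parity, ΔL, ΔJ).
(d)–(f): forbidden (ΔS, ΔL, ΔJ).
(e)–(f): forbidden (ΔS).
Allowed pairs: 1 of 15.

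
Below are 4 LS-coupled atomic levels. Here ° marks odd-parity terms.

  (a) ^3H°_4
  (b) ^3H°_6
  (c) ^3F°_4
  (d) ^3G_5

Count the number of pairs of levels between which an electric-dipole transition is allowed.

(a)–(b): forbidden (parity, ΔJ).
(a)–(c): forbidden (parity, ΔL).
(a)–(d): allowed.
(b)–(c): forbidden (parity, ΔL, ΔJ).
(b)–(d): allowed.
(c)–(d): allowed.
Allowed pairs: 3 of 6.

3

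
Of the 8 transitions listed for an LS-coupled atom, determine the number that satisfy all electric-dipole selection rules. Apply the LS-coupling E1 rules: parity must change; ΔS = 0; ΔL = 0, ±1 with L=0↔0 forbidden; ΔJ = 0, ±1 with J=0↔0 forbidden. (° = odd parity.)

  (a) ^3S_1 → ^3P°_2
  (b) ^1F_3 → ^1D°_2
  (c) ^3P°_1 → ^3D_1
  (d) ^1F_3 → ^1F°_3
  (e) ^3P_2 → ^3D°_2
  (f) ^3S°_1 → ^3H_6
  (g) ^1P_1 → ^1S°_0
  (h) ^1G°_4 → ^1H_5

7

(a) allowed
(b) allowed
(c) allowed
(d) allowed
(e) allowed
(f) forbidden (ΔL, ΔJ fail)
(g) allowed
(h) allowed
Total allowed: 7 of 8.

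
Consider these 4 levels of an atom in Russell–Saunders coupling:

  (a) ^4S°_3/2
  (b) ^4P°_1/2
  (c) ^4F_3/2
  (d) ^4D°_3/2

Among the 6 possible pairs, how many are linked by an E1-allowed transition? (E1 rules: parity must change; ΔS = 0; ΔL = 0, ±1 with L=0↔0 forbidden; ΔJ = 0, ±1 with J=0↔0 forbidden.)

(a)–(b): forbidden (parity).
(a)–(c): forbidden (ΔL).
(a)–(d): forbidden (parity, ΔL).
(b)–(c): forbidden (ΔL).
(b)–(d): forbidden (parity).
(c)–(d): allowed.
Allowed pairs: 1 of 6.

1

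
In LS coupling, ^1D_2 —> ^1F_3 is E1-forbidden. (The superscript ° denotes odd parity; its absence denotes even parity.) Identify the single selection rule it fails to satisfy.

parity

Reading off the term symbols: S 0→0, L 2→3, J 2→3, parity even→even.
ΔS = 0: S: 0 → 0 — passes.
ΔJ = 0, ±1 (not J=0↔0): J: 2 → 3, ΔJ = +1 — passes.
Parity must change: even → even — fails.
ΔL = 0, ±1 (not L=0↔0): L: 2 → 3, ΔL = +1 — passes.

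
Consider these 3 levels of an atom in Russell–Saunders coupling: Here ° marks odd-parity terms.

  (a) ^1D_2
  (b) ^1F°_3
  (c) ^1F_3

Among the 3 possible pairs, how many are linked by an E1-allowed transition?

2

(a)–(b): allowed.
(a)–(c): forbidden (parity).
(b)–(c): allowed.
Allowed pairs: 2 of 3.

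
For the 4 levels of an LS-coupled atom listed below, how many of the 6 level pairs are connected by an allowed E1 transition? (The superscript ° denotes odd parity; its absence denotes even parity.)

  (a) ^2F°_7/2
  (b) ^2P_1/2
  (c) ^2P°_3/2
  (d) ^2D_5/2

3

(a)–(b): forbidden (ΔL, ΔJ).
(a)–(c): forbidden (parity, ΔL, ΔJ).
(a)–(d): allowed.
(b)–(c): allowed.
(b)–(d): forbidden (parity, ΔJ).
(c)–(d): allowed.
Allowed pairs: 3 of 6.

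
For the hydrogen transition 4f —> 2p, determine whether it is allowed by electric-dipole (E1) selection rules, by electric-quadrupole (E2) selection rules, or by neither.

Δl = 1 − 3 = -2; l_i + l_f = 4.
E1 (Δl = ±1): not satisfied.
E2 (Δl = 0,±2, l_i+l_f ≥ 2): satisfied.

E2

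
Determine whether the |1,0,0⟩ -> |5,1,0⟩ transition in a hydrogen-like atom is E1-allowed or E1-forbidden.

allowed

l: 0 → 1 (Δl = +1). Δl = ±1 ok.
m_l: 0 → 0 (Δm_l = +0). |Δm_l| ≤ 1 ok.
All E1 selection rules are satisfied.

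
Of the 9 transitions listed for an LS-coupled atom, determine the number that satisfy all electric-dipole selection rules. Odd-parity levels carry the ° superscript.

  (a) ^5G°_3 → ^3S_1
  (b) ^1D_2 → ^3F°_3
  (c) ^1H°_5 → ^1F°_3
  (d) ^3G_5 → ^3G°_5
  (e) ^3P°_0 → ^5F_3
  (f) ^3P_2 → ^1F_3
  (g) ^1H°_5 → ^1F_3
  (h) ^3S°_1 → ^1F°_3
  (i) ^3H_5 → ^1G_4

1

(a) forbidden (ΔS, ΔL, ΔJ fail)
(b) forbidden (ΔS fails)
(c) forbidden (parity, ΔL, ΔJ fail)
(d) allowed
(e) forbidden (ΔS, ΔL, ΔJ fail)
(f) forbidden (parity, ΔS, ΔL fail)
(g) forbidden (ΔL, ΔJ fail)
(h) forbidden (parity, ΔS, ΔL, ΔJ fail)
(i) forbidden (parity, ΔS fail)
Total allowed: 1 of 9.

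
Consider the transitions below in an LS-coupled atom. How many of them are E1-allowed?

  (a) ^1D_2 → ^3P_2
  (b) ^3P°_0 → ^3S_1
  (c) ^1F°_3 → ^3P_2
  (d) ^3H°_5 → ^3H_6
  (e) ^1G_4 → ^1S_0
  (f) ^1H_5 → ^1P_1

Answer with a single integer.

2

(a) forbidden (parity, ΔS fail)
(b) allowed
(c) forbidden (ΔS, ΔL fail)
(d) allowed
(e) forbidden (parity, ΔL, ΔJ fail)
(f) forbidden (parity, ΔL, ΔJ fail)
Total allowed: 2 of 6.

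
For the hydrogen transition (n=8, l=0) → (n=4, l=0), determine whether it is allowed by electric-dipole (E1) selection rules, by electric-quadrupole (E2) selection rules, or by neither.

neither

Δl = 0 − 0 = +0; l_i + l_f = 0.
E1 (Δl = ±1): not satisfied.
E2 (Δl = 0,±2, l_i+l_f ≥ 2): not satisfied.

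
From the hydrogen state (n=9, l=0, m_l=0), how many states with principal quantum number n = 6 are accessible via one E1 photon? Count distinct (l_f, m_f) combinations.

E1 requires Δl = ±1, so l_f ∈ {-1, 1}; with 0 ≤ l_f ≤ n_f−1 = 5, the allowed l_f values are {1}.
For l_f = 1: m_f ∈ {m_i−1, m_i, m_i+1} ∩ [−1, 1] = {-1, 0, 1} → 3 states.
Total: 3.

3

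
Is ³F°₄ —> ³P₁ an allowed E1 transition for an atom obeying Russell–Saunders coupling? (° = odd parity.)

forbidden

Parity must change: odd → even — ok.
ΔS = 0: S: 1 → 1 — ok.
ΔL = 0, ±1 (not L=0↔0): L: 3 → 1, ΔL = -2 — fails.
ΔJ = 0, ±1 (not J=0↔0): J: 4 → 1, ΔJ = -3 — fails.
Rule(s) violated: ΔL, ΔJ.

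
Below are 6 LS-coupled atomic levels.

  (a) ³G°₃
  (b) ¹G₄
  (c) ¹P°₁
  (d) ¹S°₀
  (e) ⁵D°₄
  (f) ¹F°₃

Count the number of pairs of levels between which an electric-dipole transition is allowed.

(a)–(b): forbidden (ΔS).
(a)–(c): forbidden (parity, ΔS, ΔL, ΔJ).
(a)–(d): forbidden (parity, ΔS, ΔL, ΔJ).
(a)–(e): forbidden (parity, ΔS, ΔL).
(a)–(f): forbidden (parity, ΔS).
(b)–(c): forbidden (ΔL, ΔJ).
(b)–(d): forbidden (ΔL, ΔJ).
(b)–(e): forbidden (ΔS, ΔL).
(b)–(f): allowed.
(c)–(d): forbidden (parity).
(c)–(e): forbidden (parity, ΔS, ΔJ).
(c)–(f): forbidden (parity, ΔL, ΔJ).
(d)–(e): forbidden (parity, ΔS, ΔL, ΔJ).
(d)–(f): forbidden (parity, ΔL, ΔJ).
(e)–(f): forbidden (parity, ΔS).
Allowed pairs: 1 of 15.

1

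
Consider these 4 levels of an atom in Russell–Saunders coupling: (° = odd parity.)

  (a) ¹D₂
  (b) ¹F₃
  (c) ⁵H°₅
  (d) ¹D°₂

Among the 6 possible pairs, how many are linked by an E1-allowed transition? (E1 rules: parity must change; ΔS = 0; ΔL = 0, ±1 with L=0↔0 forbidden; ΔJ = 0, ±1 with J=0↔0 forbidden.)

2

(a)–(b): forbidden (parity).
(a)–(c): forbidden (ΔS, ΔL, ΔJ).
(a)–(d): allowed.
(b)–(c): forbidden (ΔS, ΔL, ΔJ).
(b)–(d): allowed.
(c)–(d): forbidden (parity, ΔS, ΔL, ΔJ).
Allowed pairs: 2 of 6.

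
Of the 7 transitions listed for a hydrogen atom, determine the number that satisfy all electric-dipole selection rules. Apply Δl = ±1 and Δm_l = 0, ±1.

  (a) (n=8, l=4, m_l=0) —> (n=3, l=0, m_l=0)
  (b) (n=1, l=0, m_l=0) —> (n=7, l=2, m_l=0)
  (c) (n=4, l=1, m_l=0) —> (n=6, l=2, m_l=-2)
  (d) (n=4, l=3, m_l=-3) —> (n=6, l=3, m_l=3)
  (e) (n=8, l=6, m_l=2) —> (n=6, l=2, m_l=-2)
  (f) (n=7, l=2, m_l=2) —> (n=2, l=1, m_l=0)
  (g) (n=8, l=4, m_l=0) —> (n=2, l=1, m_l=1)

0

(a) forbidden — Δl = -4 (E1 requires Δl = ±1)
(b) forbidden — Δl = +2 (E1 requires Δl = ±1)
(c) forbidden — Δm_l = -2 (E1 requires Δm_l = 0, ±1)
(d) forbidden — Δl = +0 (E1 requires Δl = ±1); Δm_l = +6 (E1 requires Δm_l = 0, ±1)
(e) forbidden — Δl = -4 (E1 requires Δl = ±1); Δm_l = -4 (E1 requires Δm_l = 0, ±1)
(f) forbidden — Δm_l = -2 (E1 requires Δm_l = 0, ±1)
(g) forbidden — Δl = -3 (E1 requires Δl = ±1)
Total allowed: 0 of 7.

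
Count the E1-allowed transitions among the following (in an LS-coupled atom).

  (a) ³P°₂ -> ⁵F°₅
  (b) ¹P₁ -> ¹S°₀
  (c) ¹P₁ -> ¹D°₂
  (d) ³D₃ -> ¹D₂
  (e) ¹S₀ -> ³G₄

(a) forbidden (parity, ΔS, ΔL, ΔJ fail)
(b) allowed
(c) allowed
(d) forbidden (parity, ΔS fail)
(e) forbidden (parity, ΔS, ΔL, ΔJ fail)
Total allowed: 2 of 5.

2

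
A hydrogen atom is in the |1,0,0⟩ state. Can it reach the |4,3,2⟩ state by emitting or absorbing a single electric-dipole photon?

Δl = 3 − 0 = +3; the E1 rule Δl = ±1 is ✗.
Δm_l = 2 − (0) = +2. E1 requires Δm_l = 0, ±1: ✗.
The transition is electric-dipole forbidden.

forbidden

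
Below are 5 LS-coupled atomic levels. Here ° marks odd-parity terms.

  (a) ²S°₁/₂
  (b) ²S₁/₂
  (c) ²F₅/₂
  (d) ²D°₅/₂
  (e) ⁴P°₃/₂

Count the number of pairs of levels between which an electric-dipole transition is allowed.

1

(a)–(b): forbidden (ΔL).
(a)–(c): forbidden (ΔL, ΔJ).
(a)–(d): forbidden (parity, ΔL, ΔJ).
(a)–(e): forbidden (parity, ΔS).
(b)–(c): forbidden (parity, ΔL, ΔJ).
(b)–(d): forbidden (ΔL, ΔJ).
(b)–(e): forbidden (ΔS).
(c)–(d): allowed.
(c)–(e): forbidden (ΔS, ΔL).
(d)–(e): forbidden (parity, ΔS).
Allowed pairs: 1 of 10.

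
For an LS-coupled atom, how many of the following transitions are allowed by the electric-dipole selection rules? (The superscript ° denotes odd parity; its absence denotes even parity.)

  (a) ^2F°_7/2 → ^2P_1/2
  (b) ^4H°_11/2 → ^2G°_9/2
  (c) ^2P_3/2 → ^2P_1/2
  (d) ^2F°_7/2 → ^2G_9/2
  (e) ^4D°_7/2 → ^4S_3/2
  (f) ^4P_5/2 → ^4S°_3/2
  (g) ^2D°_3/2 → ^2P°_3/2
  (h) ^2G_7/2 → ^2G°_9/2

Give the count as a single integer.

3

(a) forbidden (ΔL, ΔJ fail)
(b) forbidden (parity, ΔS fail)
(c) forbidden (parity fails)
(d) allowed
(e) forbidden (ΔL, ΔJ fail)
(f) allowed
(g) forbidden (parity fails)
(h) allowed
Total allowed: 3 of 8.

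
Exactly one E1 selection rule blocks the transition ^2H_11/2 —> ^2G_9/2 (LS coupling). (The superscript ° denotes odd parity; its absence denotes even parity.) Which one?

parity

Parity must change: even → even — ✗.
ΔS = 0: S: 1/2 → 1/2 — ✓.
ΔL = 0, ±1 (not L=0↔0): L: 5 → 4, ΔL = -1 — ✓.
ΔJ = 0, ±1 (not J=0↔0): J: 11/2 → 9/2, ΔJ = -1 — ✓.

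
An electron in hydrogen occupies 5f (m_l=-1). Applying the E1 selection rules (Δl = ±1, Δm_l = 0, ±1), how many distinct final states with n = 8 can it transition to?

E1 requires Δl = ±1, so l_f ∈ {2, 4}; with 0 ≤ l_f ≤ n_f−1 = 7, the allowed l_f values are {2, 4}.
For l_f = 2: m_f ∈ {m_i−1, m_i, m_i+1} ∩ [−2, 2] = {-2, -1, 0} → 3 states.
For l_f = 4: m_f ∈ {m_i−1, m_i, m_i+1} ∩ [−4, 4] = {-2, -1, 0} → 3 states.
Total: 6.

6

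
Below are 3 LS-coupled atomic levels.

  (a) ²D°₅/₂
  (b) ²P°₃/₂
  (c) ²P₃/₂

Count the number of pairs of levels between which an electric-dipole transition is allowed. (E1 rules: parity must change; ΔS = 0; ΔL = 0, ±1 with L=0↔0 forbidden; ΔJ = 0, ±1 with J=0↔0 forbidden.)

2

(a)–(b): forbidden (parity).
(a)–(c): allowed.
(b)–(c): allowed.
Allowed pairs: 2 of 3.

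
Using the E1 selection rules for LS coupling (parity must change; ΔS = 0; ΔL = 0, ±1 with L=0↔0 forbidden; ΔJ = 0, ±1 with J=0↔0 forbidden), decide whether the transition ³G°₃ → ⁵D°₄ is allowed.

Initial level: S=1, L=4, J=3, parity odd. Final level: S=2, L=2, J=4, parity odd.
Parity must change: odd → odd — ✗.
ΔS = 0: S: 1 → 2 — ✗.
ΔL = 0, ±1 (not L=0↔0): L: 4 → 2, ΔL = -2 — ✗.
ΔJ = 0, ±1 (not J=0↔0): J: 3 → 4, ΔJ = +1 — ✓.
Rule(s) violated: parity, ΔS, ΔL.

forbidden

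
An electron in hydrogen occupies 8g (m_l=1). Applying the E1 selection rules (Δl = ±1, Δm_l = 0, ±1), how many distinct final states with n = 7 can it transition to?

6

E1 requires Δl = ±1, so l_f ∈ {3, 5}; with 0 ≤ l_f ≤ n_f−1 = 6, the allowed l_f values are {3, 5}.
For l_f = 3: m_f ∈ {m_i−1, m_i, m_i+1} ∩ [−3, 3] = {0, 1, 2} → 3 states.
For l_f = 5: m_f ∈ {m_i−1, m_i, m_i+1} ∩ [−5, 5] = {0, 1, 2} → 3 states.
Total: 6.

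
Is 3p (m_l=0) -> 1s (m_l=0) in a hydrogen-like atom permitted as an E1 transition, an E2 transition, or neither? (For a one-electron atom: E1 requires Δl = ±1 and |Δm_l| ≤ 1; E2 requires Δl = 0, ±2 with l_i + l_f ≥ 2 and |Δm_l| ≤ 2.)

E1

Δl = 0 − 1 = -1; l_i + l_f = 1.
Δm_l = +0.
E1 (Δl = ±1, |Δm_l| ≤ 1): satisfied.
E2 (Δl = 0,±2, l_i+l_f ≥ 2, |Δm_l| ≤ 2): not satisfied.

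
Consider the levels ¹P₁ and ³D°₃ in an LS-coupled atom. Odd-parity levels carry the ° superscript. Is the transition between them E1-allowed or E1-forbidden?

forbidden

Initial level: S=0, L=1, J=1, parity even. Final level: S=1, L=2, J=3, parity odd.
Parity must change: even → odd — satisfied.
ΔS = 0: S: 0 → 1 — violated.
ΔL = 0, ±1 (not L=0↔0): L: 1 → 2, ΔL = +1 — satisfied.
ΔJ = 0, ±1 (not J=0↔0): J: 1 → 3, ΔJ = +2 — violated.
Rule(s) violated: ΔS, ΔJ.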